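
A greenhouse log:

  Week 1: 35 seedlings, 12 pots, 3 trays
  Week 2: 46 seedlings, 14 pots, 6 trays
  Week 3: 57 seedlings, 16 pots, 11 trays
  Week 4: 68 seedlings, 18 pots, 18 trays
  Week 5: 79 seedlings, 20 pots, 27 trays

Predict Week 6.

90 seedlings, 22 pots, 38 trays

Seedlings: +11 each step; 35, 46, 57, 68, 79 → 90.
Pots goes 12, 14, 16, 18, 20 → 22 (+2 each step).
Trays: 3, 6, 11, 18, 27 → 38 (differences are 3, 5, 7, … (increasing by 2 each time)).
Putting it together: 90 seedlings, 22 pots, 38 trays.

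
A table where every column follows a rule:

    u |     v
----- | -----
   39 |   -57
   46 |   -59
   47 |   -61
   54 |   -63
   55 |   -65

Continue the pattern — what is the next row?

62  -67

Column u goes 39, 46, 47, 54, 55 → 62 (alternating steps +7, +1, +7, +1, …).
Column v — −2 each step: -57, -59, -61, -63, -65 → -67.
So the next row is 62  -67.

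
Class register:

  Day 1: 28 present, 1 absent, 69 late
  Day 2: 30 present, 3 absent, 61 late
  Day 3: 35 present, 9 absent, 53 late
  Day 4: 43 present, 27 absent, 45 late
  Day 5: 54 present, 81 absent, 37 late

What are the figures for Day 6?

68 present, 243 absent, 29 late

For the present, differences are 2, 5, 8, … (increasing by 3 each time): 28, 30, 35, 43, 54 → 68.
Absent goes 1, 3, 9, 27, 81 → 243 (×3 each step).
Late — −8 each step: 69, 61, 53, 45, 37 → 29.
So the next row is 68 present, 243 absent, 29 late.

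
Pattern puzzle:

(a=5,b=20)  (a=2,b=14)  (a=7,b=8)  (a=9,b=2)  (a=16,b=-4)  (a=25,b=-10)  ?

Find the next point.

A — each term is the sum of the two before it: 5, 2, 7, 9, 16, 25 → 41.
B — −6 each step: 20, 14, 8, 2, -4, -10 → -16.
Putting it together: (a=41,b=-16).

(a=41,b=-16)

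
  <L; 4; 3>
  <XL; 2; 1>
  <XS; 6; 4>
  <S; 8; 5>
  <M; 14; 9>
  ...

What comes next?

Size goes L, XL, XS, S, M → L (runs through clothing sizes XS→XL).
Second part goes 4, 2, 6, 8, 14 → 22 (each term is the sum of the two before it).
For the third part, each term is the sum of the two before it: 3, 1, 4, 5, 9 → 14.
Combining the parts gives <L; 22; 14>.

<L; 22; 14>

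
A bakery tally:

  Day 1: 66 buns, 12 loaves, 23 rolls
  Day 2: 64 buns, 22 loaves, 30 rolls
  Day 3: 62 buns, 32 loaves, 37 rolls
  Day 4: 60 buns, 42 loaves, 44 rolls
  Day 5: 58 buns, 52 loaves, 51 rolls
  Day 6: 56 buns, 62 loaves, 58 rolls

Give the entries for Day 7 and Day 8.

For the buns, −2 each step: 66, 64, 62, 60, 58, 56 → 54 → 52.
Loaves: 12, 22, 32, 42, 52, 62 → 72 → 82 (+10 each step).
For the rolls, +7 each step: 23, 30, 37, 44, 51, 58 → 65 → 72.
Putting the parts together: 54 buns, 72 loaves, 65 rolls and then 52 buns, 82 loaves, 72 rolls.

54 buns, 72 loaves, 65 rolls; 52 buns, 82 loaves, 72 rolls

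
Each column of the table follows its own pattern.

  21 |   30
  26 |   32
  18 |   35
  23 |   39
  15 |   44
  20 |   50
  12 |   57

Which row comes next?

17  65

First component: 21, 26, 18, 23, 15, 20, 12 → 17 (alternating steps +5, −8, +5, −8, …).
Second component goes 30, 32, 35, 39, 44, 50, 57 → 65 (differences are 2, 3, 4, … (increasing by 1 each time)).
Putting it together: 17  65.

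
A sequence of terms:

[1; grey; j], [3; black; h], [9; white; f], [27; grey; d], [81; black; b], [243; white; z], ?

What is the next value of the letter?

Letter goes j, h, f, d, b, z → x (letters move back 2 places in the alphabet, wrapping A→Z).

x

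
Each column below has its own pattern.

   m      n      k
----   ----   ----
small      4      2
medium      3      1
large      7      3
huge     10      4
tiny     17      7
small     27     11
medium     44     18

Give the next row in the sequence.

large  71  29

Column m: small, medium, large, huge, tiny, small, medium → large (repeats small → medium → large → huge → tiny).
Column n: each term is the sum of the two before it, so 4, 3, 7, 10, 17, 27, 44 → 71.
Column k: each term is the sum of the two before it, so 2, 1, 3, 4, 7, 11, 18 → 29.
Combining the parts gives large  71  29.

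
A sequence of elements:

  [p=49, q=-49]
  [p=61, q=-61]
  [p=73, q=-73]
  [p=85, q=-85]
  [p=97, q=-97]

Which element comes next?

[p=109, q=-109]

P — +12 each step: 49, 61, 73, 85, 97 → 109.
Q: always the negative of the p; -49, -61, -73, -85, -97 → -109.
So the next element is [p=109, q=-109].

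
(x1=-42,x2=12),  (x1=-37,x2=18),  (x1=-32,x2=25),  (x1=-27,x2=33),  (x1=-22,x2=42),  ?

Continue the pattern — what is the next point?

(x1=-17,x2=52)

X1: +5 each step, so -42, -37, -32, -27, -22 → -17.
X2 — differences are 6, 7, 8, … (increasing by 1 each time): 12, 18, 25, 33, 42 → 52.
Putting it together: (x1=-17,x2=52).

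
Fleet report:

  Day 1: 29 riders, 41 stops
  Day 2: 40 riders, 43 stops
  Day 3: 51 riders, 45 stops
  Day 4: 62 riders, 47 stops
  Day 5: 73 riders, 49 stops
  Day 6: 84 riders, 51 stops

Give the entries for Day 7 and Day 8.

95 riders, 53 stops; 106 riders, 55 stops

For the riders, +11 each step: 29, 40, 51, 62, 73, 84 → 95 → 106.
Stops: 41, 43, 45, 47, 49, 51 → 53 → 55 (+2 each step).
So the next two rows are 95 riders, 53 stops and 106 riders, 55 stops.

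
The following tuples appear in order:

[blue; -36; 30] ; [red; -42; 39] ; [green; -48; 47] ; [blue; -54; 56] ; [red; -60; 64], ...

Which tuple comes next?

Colour — repeats blue → red → green: blue, red, green, blue, red → green.
Second part: −6 each step, so -36, -42, -48, -54, -60 → -66.
Third part: 30, 39, 47, 56, 64 → 73 (alternating steps +9, +8, +9, +8, …).
Combining the parts gives [green; -66; 73].

[green; -66; 73]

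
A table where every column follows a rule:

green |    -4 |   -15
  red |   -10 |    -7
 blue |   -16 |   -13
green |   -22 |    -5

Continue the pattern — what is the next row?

Colour — repeats green → red → blue: green, red, blue, green → red.
Second component — −6 each step: -4, -10, -16, -22 → -28.
Third component: -15, -7, -13, -5 → -11 (alternating steps +8, −6, +8, −6, …).
So the next row is red  -28  -11.

red  -28  -11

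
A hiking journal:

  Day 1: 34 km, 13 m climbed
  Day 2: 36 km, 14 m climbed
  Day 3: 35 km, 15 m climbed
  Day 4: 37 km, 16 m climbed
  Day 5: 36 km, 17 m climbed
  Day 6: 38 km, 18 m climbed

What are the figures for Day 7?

37 km, 19 m climbed

Km: alternating steps +2, −1, +2, −1, …; 34, 36, 35, 37, 36, 38 → 37.
For the m climbed, +1 each step: 13, 14, 15, 16, 17, 18 → 19.
So the next record is 37 km, 19 m climbed.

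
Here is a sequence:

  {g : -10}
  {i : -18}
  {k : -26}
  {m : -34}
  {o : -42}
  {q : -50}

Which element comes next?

Letter: letters move forward 2 places in the alphabet; g, i, k, m, o, q → s.
Second component: −8 each step; -10, -18, -26, -34, -42, -50 → -58.
Combining the parts gives {s : -58}.

{s : -58}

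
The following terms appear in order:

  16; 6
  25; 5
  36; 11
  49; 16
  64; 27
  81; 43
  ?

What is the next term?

100; 70

First coordinate — perfect squares: 4², 5², 6², …: 16, 25, 36, 49, 64, 81 → 100.
Second coordinate goes 6, 5, 11, 16, 27, 43 → 70 (each term is the sum of the two before it).
Putting it together: 100; 70.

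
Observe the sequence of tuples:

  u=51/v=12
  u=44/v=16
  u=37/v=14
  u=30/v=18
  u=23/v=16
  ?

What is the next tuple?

u=16/v=20

U: −7 each step, so 51, 44, 37, 30, 23 → 16.
V goes 12, 16, 14, 18, 16 → 20 (alternating steps +4, −2, +4, −2, …).
Combining the parts gives u=16/v=20.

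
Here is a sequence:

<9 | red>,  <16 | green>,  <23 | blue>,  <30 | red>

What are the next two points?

First coordinate: +7 each step, so 9, 16, 23, 30 → 37 → 44.
Colour: red, green, blue, red → green → blue (repeats red → green → blue).
So the next two points are <37 | green> and <44 | blue>.

<37 | green>, <44 | blue>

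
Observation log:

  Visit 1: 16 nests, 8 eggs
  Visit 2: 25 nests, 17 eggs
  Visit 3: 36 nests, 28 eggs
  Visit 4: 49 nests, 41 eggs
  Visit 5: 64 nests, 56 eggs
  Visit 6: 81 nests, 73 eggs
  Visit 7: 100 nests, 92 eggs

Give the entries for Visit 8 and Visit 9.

For the nests, perfect squares: 4², 5², 6², …: 16, 25, 36, 49, 64, 81, 100 → 121 → 144.
Eggs: 8, 17, 28, 41, 56, 73, 92 → 113 → 136 (always 8 less than the nests).
Putting the parts together: 121 nests, 113 eggs and then 144 nests, 136 eggs.

121 nests, 113 eggs; 144 nests, 136 eggs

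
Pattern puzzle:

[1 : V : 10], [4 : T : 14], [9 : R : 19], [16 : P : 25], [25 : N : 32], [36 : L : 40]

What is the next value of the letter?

First component — perfect squares: 1², 2², 3², …: 1, 4, 9, 16, 25, 36 → 49.
Letter: V, T, R, P, N, L → J (letters move back 2 places in the alphabet).
Third component: differences are 4, 5, 6, … (increasing by 1 each time); 10, 14, 19, 25, 32, 40 → 49.

J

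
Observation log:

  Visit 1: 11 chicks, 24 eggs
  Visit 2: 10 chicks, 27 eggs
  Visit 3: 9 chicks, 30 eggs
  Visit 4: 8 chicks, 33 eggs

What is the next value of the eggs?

36

Chicks goes 11, 10, 9, 8 → 7 (−1 each step).
Eggs — +3 each step: 24, 27, 30, 33 → 36.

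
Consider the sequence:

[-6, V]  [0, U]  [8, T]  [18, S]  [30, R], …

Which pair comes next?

First coordinate: differences are 6, 8, 10, … (increasing by 2 each time); -6, 0, 8, 18, 30 → 44.
For the letter, letters move back 1 place in the alphabet: V, U, T, S, R → Q.
Putting it together: [44, Q].

[44, Q]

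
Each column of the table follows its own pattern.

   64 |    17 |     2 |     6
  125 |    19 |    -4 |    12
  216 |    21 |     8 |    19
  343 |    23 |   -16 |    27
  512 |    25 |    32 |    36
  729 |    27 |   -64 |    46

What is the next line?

First component: perfect cubes: 4³, 5³, 6³, …, so 64, 125, 216, 343, 512, 729 → 1000.
Second component: +2 each step, so 17, 19, 21, 23, 25, 27 → 29.
Third component goes 2, -4, 8, -16, 32, -64 → 128 (×(-2) each step).
Fourth component: 6, 12, 19, 27, 36, 46 → 57 (differences are 6, 7, 8, … (increasing by 1 each time)).
Putting it together: 1000  29  128  57.

1000  29  128  57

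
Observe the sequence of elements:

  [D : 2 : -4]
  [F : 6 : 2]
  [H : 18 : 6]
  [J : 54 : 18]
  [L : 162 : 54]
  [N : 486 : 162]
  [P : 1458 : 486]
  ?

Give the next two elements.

Letter — letters move forward 2 places in the alphabet: D, F, H, J, L, N, P → R → T.
Second coordinate: ×3 each step; 2, 6, 18, 54, 162, 486, 1458 → 4374 → 13122.
For the third coordinate, always the previous value of the second coordinate: -4, 2, 6, 18, 54, 162, 486 → 1458 → 4374.
Putting the parts together: [R : 4374 : 1458] and then [T : 13122 : 4374].

[R : 4374 : 1458], [T : 13122 : 4374]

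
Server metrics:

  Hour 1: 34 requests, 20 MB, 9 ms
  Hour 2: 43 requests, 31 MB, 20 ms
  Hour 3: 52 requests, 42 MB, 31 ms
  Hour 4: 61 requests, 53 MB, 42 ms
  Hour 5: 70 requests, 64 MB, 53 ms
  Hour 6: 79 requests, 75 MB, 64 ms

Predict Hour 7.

Requests goes 34, 43, 52, 61, 70, 79 → 88 (+9 each step).
For the MB, +11 each step: 20, 31, 42, 53, 64, 75 → 86.
Ms: always the previous value of the MB; 9, 20, 31, 42, 53, 64 → 75.
Combining the parts gives 88 requests, 86 MB, 75 ms.

88 requests, 86 MB, 75 ms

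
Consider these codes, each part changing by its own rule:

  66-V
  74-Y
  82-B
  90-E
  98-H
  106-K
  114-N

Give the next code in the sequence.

For the first component, +8 each step: 66, 74, 82, 90, 98, 106, 114 → 122.
Letter — letters move forward 3 places in the alphabet, wrapping Z→A: V, Y, B, E, H, K, N → Q.
So the next code is 122-Q.

122-Q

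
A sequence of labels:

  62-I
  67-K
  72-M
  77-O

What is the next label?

For the first component, +5 each step: 62, 67, 72, 77 → 82.
Letter: I, K, M, O → Q (letters move forward 2 places in the alphabet).
Putting it together: 82-Q.

82-Q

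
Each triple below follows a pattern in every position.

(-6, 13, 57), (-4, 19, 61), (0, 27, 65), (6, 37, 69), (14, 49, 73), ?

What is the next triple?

(24, 63, 77)

For the first entry, differences are 2, 4, 6, … (increasing by 2 each time): -6, -4, 0, 6, 14 → 24.
Second entry goes 13, 19, 27, 37, 49 → 63 (differences are 6, 8, 10, … (increasing by 2 each time)).
For the third entry, +4 each step: 57, 61, 65, 69, 73 → 77.
So the next triple is (24, 63, 77).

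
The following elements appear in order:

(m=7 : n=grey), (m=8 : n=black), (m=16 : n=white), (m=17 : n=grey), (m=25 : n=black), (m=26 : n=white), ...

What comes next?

(m=34 : n=grey)

M goes 7, 8, 16, 17, 25, 26 → 34 (alternating steps +1, +8, +1, +8, …).
N: grey, black, white, grey, black, white → grey (repeats grey → black → white).
So the next element is (m=34 : n=grey).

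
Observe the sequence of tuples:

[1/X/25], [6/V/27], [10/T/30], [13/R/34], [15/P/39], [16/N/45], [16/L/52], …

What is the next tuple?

For the first entry, differences are 5, 4, 3, … (decreasing by 1 each time): 1, 6, 10, 13, 15, 16, 16 → 15.
Letter — letters move back 2 places in the alphabet: X, V, T, R, P, N, L → J.
Third entry goes 25, 27, 30, 34, 39, 45, 52 → 60 (differences are 2, 3, 4, … (increasing by 1 each time)).
Combining the parts gives [15/J/60].

[15/J/60]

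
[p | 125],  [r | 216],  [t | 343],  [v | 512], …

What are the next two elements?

Letter: p, r, t, v → x → z (letters move forward 2 places in the alphabet).
Second part: perfect cubes: 5³, 6³, 7³, …; 125, 216, 343, 512 → 729 → 1000.
Putting the parts together: [x | 729] and then [z | 1000].

[x | 729], [z | 1000]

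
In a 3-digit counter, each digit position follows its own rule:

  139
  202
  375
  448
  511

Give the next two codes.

First digit: +1 each step, mod 10, so 1, 2, 3, 4, 5 → 6 → 7.
Second digit: −3 each step, mod 10; 3, 0, 7, 4, 1 → 8 → 5.
For the third digit, +3 each step, mod 10: 9, 2, 5, 8, 1 → 4 → 7.
So the next two codes are 684 and 757.

684 then 757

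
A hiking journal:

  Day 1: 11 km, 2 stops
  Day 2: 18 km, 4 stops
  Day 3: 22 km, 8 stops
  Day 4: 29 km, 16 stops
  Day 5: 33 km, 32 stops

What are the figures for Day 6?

40 km, 64 stops

Km: alternating steps +7, +4, +7, +4, …; 11, 18, 22, 29, 33 → 40.
Stops: ×2 each step, so 2, 4, 8, 16, 32 → 64.
So the next line is 40 km, 64 stops.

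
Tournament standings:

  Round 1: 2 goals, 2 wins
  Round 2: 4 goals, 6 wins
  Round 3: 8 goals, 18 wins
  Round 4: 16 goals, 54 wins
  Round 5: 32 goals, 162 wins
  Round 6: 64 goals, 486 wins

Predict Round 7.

128 goals, 1458 wins

For the goals, ×2 each step: 2, 4, 8, 16, 32, 64 → 128.
Wins: 2, 6, 18, 54, 162, 486 → 1458 (×3 each step).
Combining the parts gives 128 goals, 1458 wins.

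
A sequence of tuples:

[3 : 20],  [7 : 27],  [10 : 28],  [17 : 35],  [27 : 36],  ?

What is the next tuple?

First entry: each term is the sum of the two before it, so 3, 7, 10, 17, 27 → 44.
Second entry — alternating steps +7, +1, +7, +1, …: 20, 27, 28, 35, 36 → 43.
Putting it together: [44 : 43].

[44 : 43]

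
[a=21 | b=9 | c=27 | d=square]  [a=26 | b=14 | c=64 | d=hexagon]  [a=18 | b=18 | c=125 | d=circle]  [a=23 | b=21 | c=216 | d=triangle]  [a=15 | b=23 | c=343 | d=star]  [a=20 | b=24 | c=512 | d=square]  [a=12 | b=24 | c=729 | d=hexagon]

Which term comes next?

[a=17 | b=23 | c=1000 | d=circle]

A: alternating steps +5, −8, +5, −8, …; 21, 26, 18, 23, 15, 20, 12 → 17.
B: 9, 14, 18, 21, 23, 24, 24 → 23 (differences are 5, 4, 3, … (decreasing by 1 each time)).
C: 27, 64, 125, 216, 343, 512, 729 → 1000 (perfect cubes: 3³, 4³, 5³, …).
D: repeats square → hexagon → circle → triangle → star, so square, hexagon, circle, triangle, star, square, hexagon → circle.
Combining the parts gives [a=17 | b=23 | c=1000 | d=circle].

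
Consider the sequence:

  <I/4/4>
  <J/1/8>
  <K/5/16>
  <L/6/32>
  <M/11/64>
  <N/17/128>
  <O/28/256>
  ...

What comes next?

Letter: I, J, K, L, M, N, O → P (letters move forward 1 place in the alphabet).
For the second part, each term is the sum of the two before it: 4, 1, 5, 6, 11, 17, 28 → 45.
For the third part, ×2 each step: 4, 8, 16, 32, 64, 128, 256 → 512.
Combining the parts gives <P/45/512>.

<P/45/512>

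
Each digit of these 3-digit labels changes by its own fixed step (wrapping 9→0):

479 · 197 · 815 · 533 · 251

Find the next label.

979

For the first digit, −3 each step, mod 10: 4, 1, 8, 5, 2 → 9.
Second digit — +2 each step, mod 10: 7, 9, 1, 3, 5 → 7.
Third digit: −2 each step, mod 10, so 9, 7, 5, 3, 1 → 9.
Combining the parts gives 979.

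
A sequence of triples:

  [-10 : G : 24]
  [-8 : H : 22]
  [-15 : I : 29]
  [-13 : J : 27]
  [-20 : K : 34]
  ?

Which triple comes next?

First slot: alternating steps +2, −7, +2, −7, …, so -10, -8, -15, -13, -20 → -18.
Letter: letters move forward 1 place in the alphabet; G, H, I, J, K → L.
Third slot — together with the first slot always sums to 14: 24, 22, 29, 27, 34 → 32.
Putting it together: [-18 : L : 32].

[-18 : L : 32]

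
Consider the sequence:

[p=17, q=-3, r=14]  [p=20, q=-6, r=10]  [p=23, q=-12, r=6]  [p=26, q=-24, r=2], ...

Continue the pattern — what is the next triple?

P: 17, 20, 23, 26 → 29 (+3 each step).
Q goes -3, -6, -12, -24 → -48 (×2 each step).
For the r, −4 each step: 14, 10, 6, 2 → -2.
So the next triple is [p=29, q=-48, r=-2].

[p=29, q=-48, r=-2]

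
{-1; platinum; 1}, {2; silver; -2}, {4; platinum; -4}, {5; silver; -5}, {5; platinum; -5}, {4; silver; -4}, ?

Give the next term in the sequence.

First entry goes -1, 2, 4, 5, 5, 4 → 2 (differences are 3, 2, 1, … (decreasing by 1 each time)).
For the metal, alternates platinum ↔ silver: platinum, silver, platinum, silver, platinum, silver → platinum.
Third entry goes 1, -2, -4, -5, -5, -4 → -2 (always the negative of the first entry).
Combining the parts gives {2; platinum; -2}.

{2; platinum; -2}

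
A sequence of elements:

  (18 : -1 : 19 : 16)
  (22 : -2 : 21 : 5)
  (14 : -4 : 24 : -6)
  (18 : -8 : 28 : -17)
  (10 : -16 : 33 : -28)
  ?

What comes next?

(14 : -32 : 39 : -39)

First coordinate: alternating steps +4, −8, +4, −8, …, so 18, 22, 14, 18, 10 → 14.
Second coordinate — ×2 each step: -1, -2, -4, -8, -16 → -32.
Third coordinate: differences are 2, 3, 4, … (increasing by 1 each time), so 19, 21, 24, 28, 33 → 39.
Fourth coordinate: −11 each step; 16, 5, -6, -17, -28 → -39.
So the next element is (14 : -32 : 39 : -39).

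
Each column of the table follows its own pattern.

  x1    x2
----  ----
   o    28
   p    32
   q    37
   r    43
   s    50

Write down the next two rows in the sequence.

t  58; u  67

Column x1 — letters move forward 1 place in the alphabet: o, p, q, r, s → t → u.
Column x2 — differences are 4, 5, 6, … (increasing by 1 each time): 28, 32, 37, 43, 50 → 58 → 67.
So the next two rows are t  58 and u  67.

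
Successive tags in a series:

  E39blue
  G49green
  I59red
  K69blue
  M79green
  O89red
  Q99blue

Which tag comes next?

S109green

Letter: letters move forward 2 places in the alphabet; E, G, I, K, M, O, Q → S.
Second component: +10 each step; 39, 49, 59, 69, 79, 89, 99 → 109.
For the colour, repeats blue → green → red: blue, green, red, blue, green, red, blue → green.
Putting it together: S109green.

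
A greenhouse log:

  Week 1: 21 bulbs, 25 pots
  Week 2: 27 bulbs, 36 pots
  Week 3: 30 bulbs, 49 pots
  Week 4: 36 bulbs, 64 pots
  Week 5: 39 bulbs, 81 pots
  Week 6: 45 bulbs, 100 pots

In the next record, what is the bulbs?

Bulbs: alternating steps +6, +3, +6, +3, …, so 21, 27, 30, 36, 39, 45 → 48.

48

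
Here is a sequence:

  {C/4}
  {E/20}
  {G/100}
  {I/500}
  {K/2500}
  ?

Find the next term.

{M/12500}

Letter: letters move forward 2 places in the alphabet, so C, E, G, I, K → M.
Second coordinate: ×5 each step; 4, 20, 100, 500, 2500 → 12500.
Putting it together: {M/12500}.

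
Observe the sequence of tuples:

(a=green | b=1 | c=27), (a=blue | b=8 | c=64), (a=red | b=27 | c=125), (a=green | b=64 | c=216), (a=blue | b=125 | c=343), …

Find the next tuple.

(a=red | b=216 | c=512)

A goes green, blue, red, green, blue → red (repeats green → blue → red).
B: perfect cubes: 1³, 2³, 3³, …; 1, 8, 27, 64, 125 → 216.
For the c, perfect cubes: 3³, 4³, 5³, …: 27, 64, 125, 216, 343 → 512.
Putting it together: (a=red | b=216 | c=512).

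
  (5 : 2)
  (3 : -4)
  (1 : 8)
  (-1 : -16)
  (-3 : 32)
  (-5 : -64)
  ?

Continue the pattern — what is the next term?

(-7 : 128)

First value: −2 each step, so 5, 3, 1, -1, -3, -5 → -7.
For the second value, ×(-2) each step: 2, -4, 8, -16, 32, -64 → 128.
Combining the parts gives (-7 : 128).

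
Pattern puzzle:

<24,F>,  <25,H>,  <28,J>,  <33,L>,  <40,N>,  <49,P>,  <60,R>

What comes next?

First part — differences are 1, 3, 5, … (increasing by 2 each time): 24, 25, 28, 33, 40, 49, 60 → 73.
Letter: F, H, J, L, N, P, R → T (letters move forward 2 places in the alphabet).
Putting it together: <73,T>.

<73,T>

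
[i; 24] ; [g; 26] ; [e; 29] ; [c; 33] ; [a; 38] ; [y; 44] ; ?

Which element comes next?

Letter: letters move back 2 places in the alphabet, wrapping A→Z; i, g, e, c, a, y → w.
Second entry: differences are 2, 3, 4, … (increasing by 1 each time); 24, 26, 29, 33, 38, 44 → 51.
So the next element is [w; 51].

[w; 51]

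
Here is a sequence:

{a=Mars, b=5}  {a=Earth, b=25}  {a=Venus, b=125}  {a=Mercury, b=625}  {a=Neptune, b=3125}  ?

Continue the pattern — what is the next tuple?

A — runs backward through the planets Mercury→Neptune: Mars, Earth, Venus, Mercury, Neptune → Uranus.
B: ×5 each step; 5, 25, 125, 625, 3125 → 15625.
Combining the parts gives {a=Uranus, b=15625}.

{a=Uranus, b=15625}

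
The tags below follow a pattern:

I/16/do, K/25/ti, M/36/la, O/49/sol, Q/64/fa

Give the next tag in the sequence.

Letter: I, K, M, O, Q → S (letters move forward 2 places in the alphabet).
Second component: 16, 25, 36, 49, 64 → 81 (perfect squares: 4², 5², 6², …).
Note: do, ti, la, sol, fa → mi (runs backward through the solfège scale do→ti).
Combining the parts gives S/81/mi.

S/81/mi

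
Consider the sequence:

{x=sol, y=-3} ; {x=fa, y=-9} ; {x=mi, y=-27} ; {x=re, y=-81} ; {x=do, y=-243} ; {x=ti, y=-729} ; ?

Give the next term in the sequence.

For the x, runs backward through the solfège scale do→ti: sol, fa, mi, re, do, ti → la.
For the y, ×3 each step: -3, -9, -27, -81, -243, -729 → -2187.
So the next term is {x=la, y=-2187}.

{x=la, y=-2187}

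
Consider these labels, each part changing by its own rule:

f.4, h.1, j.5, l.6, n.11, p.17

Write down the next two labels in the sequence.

r.28 then t.45

Letter goes f, h, j, l, n, p → r → t (letters move forward 2 places in the alphabet).
Second component: 4, 1, 5, 6, 11, 17 → 28 → 45 (each term is the sum of the two before it).
Putting the parts together: r.28 and then t.45.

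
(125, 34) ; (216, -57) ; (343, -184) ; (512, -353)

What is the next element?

First entry: 125, 216, 343, 512 → 729 (perfect cubes: 5³, 6³, 7³, …).
Second entry: together with the first entry always sums to 159, so 34, -57, -184, -353 → -570.
Combining the parts gives (729, -570).

(729, -570)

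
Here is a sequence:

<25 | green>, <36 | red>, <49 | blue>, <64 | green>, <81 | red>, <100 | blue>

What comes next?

First value — perfect squares: 5², 6², 7², …: 25, 36, 49, 64, 81, 100 → 121.
Colour: green, red, blue, green, red, blue → green (repeats green → red → blue).
So the next element is <121 | green>.

<121 | green>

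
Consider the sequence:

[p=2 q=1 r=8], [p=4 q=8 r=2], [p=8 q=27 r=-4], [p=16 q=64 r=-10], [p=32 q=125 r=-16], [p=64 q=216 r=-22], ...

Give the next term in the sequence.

[p=128 q=343 r=-28]

P goes 2, 4, 8, 16, 32, 64 → 128 (×2 each step).
Q goes 1, 8, 27, 64, 125, 216 → 343 (perfect cubes: 1³, 2³, 3³, …).
For the r, −6 each step: 8, 2, -4, -10, -16, -22 → -28.
Combining the parts gives [p=128 q=343 r=-28].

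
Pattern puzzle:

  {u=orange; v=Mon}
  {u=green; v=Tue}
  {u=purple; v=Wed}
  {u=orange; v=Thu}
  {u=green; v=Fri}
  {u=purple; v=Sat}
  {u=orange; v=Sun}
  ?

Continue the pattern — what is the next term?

U — repeats orange → green → purple: orange, green, purple, orange, green, purple, orange → green.
V: runs through the weekdays Mon→Sun, so Mon, Tue, Wed, Thu, Fri, Sat, Sun → Mon.
Combining the parts gives {u=green; v=Mon}.

{u=green; v=Mon}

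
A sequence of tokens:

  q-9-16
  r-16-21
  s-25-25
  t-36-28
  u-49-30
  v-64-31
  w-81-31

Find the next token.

For the letter, letters move forward 1 place in the alphabet: q, r, s, t, u, v, w → x.
Second component — perfect squares: 3², 4², 5², …: 9, 16, 25, 36, 49, 64, 81 → 100.
Third component: 16, 21, 25, 28, 30, 31, 31 → 30 (differences are 5, 4, 3, … (decreasing by 1 each time)).
Combining the parts gives x-100-30.

x-100-30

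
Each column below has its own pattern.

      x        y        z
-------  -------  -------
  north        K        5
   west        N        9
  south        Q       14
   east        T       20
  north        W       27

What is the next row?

Column x — repeats north → west → south → east: north, west, south, east, north → west.
Column y — letters move forward 3 places in the alphabet: K, N, Q, T, W → Z.
Column z: differences are 4, 5, 6, … (increasing by 1 each time); 5, 9, 14, 20, 27 → 35.
Combining the parts gives west  Z  35.

west  Z  35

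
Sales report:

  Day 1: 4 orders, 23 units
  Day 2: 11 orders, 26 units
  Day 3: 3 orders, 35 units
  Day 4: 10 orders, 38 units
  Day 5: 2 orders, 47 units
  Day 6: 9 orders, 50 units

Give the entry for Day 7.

1 orders, 59 units

For the orders, alternating steps +7, −8, +7, −8, …: 4, 11, 3, 10, 2, 9 → 1.
Units: 23, 26, 35, 38, 47, 50 → 59 (alternating steps +3, +9, +3, +9, …).
Combining the parts gives 1 orders, 59 units.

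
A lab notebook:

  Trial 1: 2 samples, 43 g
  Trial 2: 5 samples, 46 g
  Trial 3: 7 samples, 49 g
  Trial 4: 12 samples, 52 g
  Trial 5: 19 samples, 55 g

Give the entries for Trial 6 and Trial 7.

Samples: 2, 5, 7, 12, 19 → 31 → 50 (each term is the sum of the two before it).
G goes 43, 46, 49, 52, 55 → 58 → 61 (+3 each step).
Putting the parts together: 31 samples, 58 g and then 50 samples, 61 g.

31 samples, 58 g; 50 samples, 61 g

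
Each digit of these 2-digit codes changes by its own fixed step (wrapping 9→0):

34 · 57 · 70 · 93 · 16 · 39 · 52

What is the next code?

75

First digit: +2 each step, mod 10; 3, 5, 7, 9, 1, 3, 5 → 7.
Second digit: 4, 7, 0, 3, 6, 9, 2 → 5 (+3 each step, mod 10).
Combining the parts gives 75.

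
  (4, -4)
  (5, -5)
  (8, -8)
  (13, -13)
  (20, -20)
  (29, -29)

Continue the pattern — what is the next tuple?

(40, -40)

First value — differences are 1, 3, 5, … (increasing by 2 each time): 4, 5, 8, 13, 20, 29 → 40.
Second value: -4, -5, -8, -13, -20, -29 → -40 (always the negative of the first value).
Combining the parts gives (40, -40).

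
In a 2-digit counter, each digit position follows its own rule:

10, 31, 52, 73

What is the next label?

First digit: 1, 3, 5, 7 → 9 (+2 each step, mod 10).
Second digit: +1 each step, mod 10; 0, 1, 2, 3 → 4.
Putting it together: 94.

94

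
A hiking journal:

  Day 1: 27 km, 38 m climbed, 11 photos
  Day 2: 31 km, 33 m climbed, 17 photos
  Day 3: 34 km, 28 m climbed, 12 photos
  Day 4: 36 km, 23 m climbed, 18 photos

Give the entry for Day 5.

Km goes 27, 31, 34, 36 → 37 (differences are 4, 3, 2, … (decreasing by 1 each time)).
M climbed goes 38, 33, 28, 23 → 18 (−5 each step).
Photos: alternating steps +6, −5, +6, −5, …, so 11, 17, 12, 18 → 13.
Putting it together: 37 km, 18 m climbed, 13 photos.

37 km, 18 m climbed, 13 photos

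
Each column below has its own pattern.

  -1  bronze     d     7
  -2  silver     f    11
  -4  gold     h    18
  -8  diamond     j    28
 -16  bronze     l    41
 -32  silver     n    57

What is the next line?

-64  gold  p  76

First component goes -1, -2, -4, -8, -16, -32 → -64 (×2 each step).
Rank: repeats bronze → silver → gold → diamond, so bronze, silver, gold, diamond, bronze, silver → gold.
Letter — letters move forward 2 places in the alphabet: d, f, h, j, l, n → p.
Fourth component: differences are 4, 7, 10, … (increasing by 3 each time); 7, 11, 18, 28, 41, 57 → 76.
Putting it together: -64  gold  p  76.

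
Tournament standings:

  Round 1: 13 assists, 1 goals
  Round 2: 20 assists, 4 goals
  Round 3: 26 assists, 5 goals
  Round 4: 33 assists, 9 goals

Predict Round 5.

For the assists, alternating steps +7, +6, +7, +6, …: 13, 20, 26, 33 → 39.
Goals — each term is the sum of the two before it: 1, 4, 5, 9 → 14.
Putting it together: 39 assists, 14 goals.

39 assists, 14 goals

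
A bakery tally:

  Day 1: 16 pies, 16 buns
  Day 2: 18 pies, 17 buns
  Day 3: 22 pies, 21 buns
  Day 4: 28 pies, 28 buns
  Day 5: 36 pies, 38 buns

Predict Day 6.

46 pies, 51 buns

Pies: differences are 2, 4, 6, … (increasing by 2 each time), so 16, 18, 22, 28, 36 → 46.
Buns: differences are 1, 4, 7, … (increasing by 3 each time); 16, 17, 21, 28, 38 → 51.
Combining the parts gives 46 pies, 51 buns.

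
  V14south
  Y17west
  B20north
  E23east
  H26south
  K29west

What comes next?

N32north

Letter — letters move forward 3 places in the alphabet, wrapping Z→A: V, Y, B, E, H, K → N.
Second component: +3 each step, so 14, 17, 20, 23, 26, 29 → 32.
Direction goes south, west, north, east, south, west → north (repeats south → west → north → east).
Combining the parts gives N32north.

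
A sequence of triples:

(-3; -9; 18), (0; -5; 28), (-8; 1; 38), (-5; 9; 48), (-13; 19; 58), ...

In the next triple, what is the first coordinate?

For the first coordinate, alternating steps +3, −8, +3, −8, …: -3, 0, -8, -5, -13 → -10.
Second coordinate — differences are 4, 6, 8, … (increasing by 2 each time): -9, -5, 1, 9, 19 → 31.
Third coordinate: +10 each step; 18, 28, 38, 48, 58 → 68.

-10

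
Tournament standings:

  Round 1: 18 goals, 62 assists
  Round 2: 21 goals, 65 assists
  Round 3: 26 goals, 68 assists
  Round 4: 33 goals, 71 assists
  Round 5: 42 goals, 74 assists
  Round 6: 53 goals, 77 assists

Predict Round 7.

Goals — differences are 3, 5, 7, … (increasing by 2 each time): 18, 21, 26, 33, 42, 53 → 66.
For the assists, +3 each step: 62, 65, 68, 71, 74, 77 → 80.
Putting it together: 66 goals, 80 assists.

66 goals, 80 assists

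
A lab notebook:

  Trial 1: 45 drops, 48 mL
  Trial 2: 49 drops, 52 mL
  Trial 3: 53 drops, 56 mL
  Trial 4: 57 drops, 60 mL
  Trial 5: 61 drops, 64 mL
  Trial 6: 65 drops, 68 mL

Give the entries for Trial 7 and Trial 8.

Drops: 45, 49, 53, 57, 61, 65 → 69 → 73 (+4 each step).
ML: always 3 more than the drops; 48, 52, 56, 60, 64, 68 → 72 → 76.
Putting the parts together: 69 drops, 72 mL and then 73 drops, 76 mL.

69 drops, 72 mL; 73 drops, 76 mL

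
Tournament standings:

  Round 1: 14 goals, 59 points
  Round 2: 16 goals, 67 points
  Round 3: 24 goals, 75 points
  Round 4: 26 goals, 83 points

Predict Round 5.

34 goals, 91 points

For the goals, alternating steps +2, +8, +2, +8, …: 14, 16, 24, 26 → 34.
Points — +8 each step: 59, 67, 75, 83 → 91.
Putting it together: 34 goals, 91 points.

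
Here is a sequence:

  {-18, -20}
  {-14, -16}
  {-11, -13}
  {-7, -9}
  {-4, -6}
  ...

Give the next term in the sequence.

{0, -2}

First part goes -18, -14, -11, -7, -4 → 0 (alternating steps +4, +3, +4, +3, …).
For the second part, always 2 less than the first part: -20, -16, -13, -9, -6 → -2.
So the next term is {0, -2}.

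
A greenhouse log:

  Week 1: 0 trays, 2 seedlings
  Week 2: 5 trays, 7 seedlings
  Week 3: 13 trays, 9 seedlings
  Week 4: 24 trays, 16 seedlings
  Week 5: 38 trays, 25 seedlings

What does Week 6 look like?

Trays goes 0, 5, 13, 24, 38 → 55 (differences are 5, 8, 11, … (increasing by 3 each time)).
Seedlings — each term is the sum of the two before it: 2, 7, 9, 16, 25 → 41.
Combining the parts gives 55 trays, 41 seedlings.

55 trays, 41 seedlings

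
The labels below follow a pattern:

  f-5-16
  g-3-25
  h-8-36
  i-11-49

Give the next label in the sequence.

j-19-64

Letter: letters move forward 1 place in the alphabet; f, g, h, i → j.
Second component goes 5, 3, 8, 11 → 19 (each term is the sum of the two before it).
Third component: perfect squares: 4², 5², 6², …; 16, 25, 36, 49 → 64.
So the next label is j-19-64.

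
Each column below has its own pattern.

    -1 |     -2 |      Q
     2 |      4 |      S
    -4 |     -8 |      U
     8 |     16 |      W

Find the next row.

-16  -32  Y

First component: ×(-2) each step, so -1, 2, -4, 8 → -16.
Second component: -2, 4, -8, 16 → -32 (always 2 × the first component).
Letter: Q, S, U, W → Y (letters move forward 2 places in the alphabet).
Combining the parts gives -16  -32  Y.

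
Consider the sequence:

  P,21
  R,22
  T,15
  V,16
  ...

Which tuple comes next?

Letter — letters move forward 2 places in the alphabet: P, R, T, V → X.
For the second component, alternating steps +1, −7, +1, −7, …: 21, 22, 15, 16 → 9.
Putting it together: X,9.

X,9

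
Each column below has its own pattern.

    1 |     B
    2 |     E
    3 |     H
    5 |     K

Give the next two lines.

First component: each term is the sum of the two before it, so 1, 2, 3, 5 → 8 → 13.
Letter: letters move forward 3 places in the alphabet, so B, E, H, K → N → Q.
So the next two lines are 8  N and 13  Q.

8  N; 13  Q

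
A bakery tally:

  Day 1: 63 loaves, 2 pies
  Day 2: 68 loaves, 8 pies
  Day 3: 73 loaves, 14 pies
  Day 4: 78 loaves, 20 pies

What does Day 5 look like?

Loaves goes 63, 68, 73, 78 → 83 (+5 each step).
For the pies, +6 each step: 2, 8, 14, 20 → 26.
Combining the parts gives 83 loaves, 26 pies.

83 loaves, 26 pies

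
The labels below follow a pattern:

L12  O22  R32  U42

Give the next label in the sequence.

X52

Letter — letters move forward 3 places in the alphabet: L, O, R, U → X.
For the second component, +10 each step: 12, 22, 32, 42 → 52.
Combining the parts gives X52.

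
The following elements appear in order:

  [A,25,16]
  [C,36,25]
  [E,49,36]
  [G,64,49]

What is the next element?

Letter — letters move forward 2 places in the alphabet: A, C, E, G → I.
Second coordinate: perfect squares: 5², 6², 7², …; 25, 36, 49, 64 → 81.
Third coordinate — perfect squares: 4², 5², 6², …: 16, 25, 36, 49 → 64.
So the next element is [I,81,64].

[I,81,64]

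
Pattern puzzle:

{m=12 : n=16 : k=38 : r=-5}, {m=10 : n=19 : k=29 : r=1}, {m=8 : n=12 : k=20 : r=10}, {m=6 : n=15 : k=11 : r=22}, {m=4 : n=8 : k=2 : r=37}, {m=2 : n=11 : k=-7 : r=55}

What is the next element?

For the m, −2 each step: 12, 10, 8, 6, 4, 2 → 0.
N — alternating steps +3, −7, +3, −7, …: 16, 19, 12, 15, 8, 11 → 4.
K: −9 each step, so 38, 29, 20, 11, 2, -7 → -16.
For the r, differences are 6, 9, 12, … (increasing by 3 each time): -5, 1, 10, 22, 37, 55 → 76.
Putting it together: {m=0 : n=4 : k=-16 : r=76}.

{m=0 : n=4 : k=-16 : r=76}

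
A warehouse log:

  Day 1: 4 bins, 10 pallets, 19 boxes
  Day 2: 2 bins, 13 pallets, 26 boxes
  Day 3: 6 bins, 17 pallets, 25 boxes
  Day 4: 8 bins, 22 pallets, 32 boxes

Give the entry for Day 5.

14 bins, 28 pallets, 31 boxes

Bins: 4, 2, 6, 8 → 14 (each term is the sum of the two before it).
Pallets goes 10, 13, 17, 22 → 28 (differences are 3, 4, 5, … (increasing by 1 each time)).
Boxes: alternating steps +7, −1, +7, −1, …; 19, 26, 25, 32 → 31.
Putting it together: 14 bins, 28 pallets, 31 boxes.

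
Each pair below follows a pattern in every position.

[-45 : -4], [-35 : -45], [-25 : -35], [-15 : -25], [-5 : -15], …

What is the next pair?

[5 : -5]

First part: +10 each step, so -45, -35, -25, -15, -5 → 5.
Second part goes -4, -45, -35, -25, -15 → -5 (always the previous value of the first part).
So the next pair is [5 : -5].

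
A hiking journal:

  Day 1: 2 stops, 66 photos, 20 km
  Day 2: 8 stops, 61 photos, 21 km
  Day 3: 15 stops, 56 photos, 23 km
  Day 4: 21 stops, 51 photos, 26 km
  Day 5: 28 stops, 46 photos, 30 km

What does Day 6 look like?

Stops: alternating steps +6, +7, +6, +7, …, so 2, 8, 15, 21, 28 → 34.
Photos: −5 each step; 66, 61, 56, 51, 46 → 41.
Km — differences are 1, 2, 3, … (increasing by 1 each time): 20, 21, 23, 26, 30 → 35.
Putting it together: 34 stops, 41 photos, 35 km.

34 stops, 41 photos, 35 km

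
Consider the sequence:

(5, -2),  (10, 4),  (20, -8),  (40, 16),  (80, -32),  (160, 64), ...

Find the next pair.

First component goes 5, 10, 20, 40, 80, 160 → 320 (×2 each step).
Second component: ×(-2) each step, so -2, 4, -8, 16, -32, 64 → -128.
So the next pair is (320, -128).

(320, -128)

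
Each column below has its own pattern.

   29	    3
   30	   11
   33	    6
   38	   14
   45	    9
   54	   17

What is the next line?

First component goes 29, 30, 33, 38, 45, 54 → 65 (differences are 1, 3, 5, … (increasing by 2 each time)).
Second component: 3, 11, 6, 14, 9, 17 → 12 (alternating steps +8, −5, +8, −5, …).
Putting it together: 65  12.

65  12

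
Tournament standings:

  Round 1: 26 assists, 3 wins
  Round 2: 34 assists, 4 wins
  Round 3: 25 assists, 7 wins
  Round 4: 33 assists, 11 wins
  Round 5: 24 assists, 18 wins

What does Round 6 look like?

32 assists, 29 wins

Assists — alternating steps +8, −9, +8, −9, …: 26, 34, 25, 33, 24 → 32.
Wins: each term is the sum of the two before it; 3, 4, 7, 11, 18 → 29.
So the next line is 32 assists, 29 wins.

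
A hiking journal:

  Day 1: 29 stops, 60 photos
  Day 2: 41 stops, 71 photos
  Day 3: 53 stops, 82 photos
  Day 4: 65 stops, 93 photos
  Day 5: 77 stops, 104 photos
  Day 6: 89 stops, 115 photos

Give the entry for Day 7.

101 stops, 126 photos

Stops: +12 each step; 29, 41, 53, 65, 77, 89 → 101.
For the photos, +11 each step: 60, 71, 82, 93, 104, 115 → 126.
Putting it together: 101 stops, 126 photos.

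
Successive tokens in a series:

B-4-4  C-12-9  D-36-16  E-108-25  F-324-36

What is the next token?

G-972-49

Letter goes B, C, D, E, F → G (letters move forward 1 place in the alphabet).
Second component — ×3 each step: 4, 12, 36, 108, 324 → 972.
Third component: perfect squares: 2², 3², 4², …; 4, 9, 16, 25, 36 → 49.
Putting it together: G-972-49.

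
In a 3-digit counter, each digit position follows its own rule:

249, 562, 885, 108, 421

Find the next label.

For the first digit, +3 each step, mod 10: 2, 5, 8, 1, 4 → 7.
Second digit: +2 each step, mod 10; 4, 6, 8, 0, 2 → 4.
Third digit — +3 each step, mod 10: 9, 2, 5, 8, 1 → 4.
So the next label is 744.

744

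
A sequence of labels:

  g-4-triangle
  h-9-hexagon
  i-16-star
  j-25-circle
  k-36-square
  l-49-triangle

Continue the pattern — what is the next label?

m-64-hexagon

Letter goes g, h, i, j, k, l → m (letters move forward 1 place in the alphabet).
For the second component, perfect squares: 2², 3², 4², …: 4, 9, 16, 25, 36, 49 → 64.
For the shape, repeats triangle → hexagon → star → circle → square: triangle, hexagon, star, circle, square, triangle → hexagon.
Putting it together: m-64-hexagon.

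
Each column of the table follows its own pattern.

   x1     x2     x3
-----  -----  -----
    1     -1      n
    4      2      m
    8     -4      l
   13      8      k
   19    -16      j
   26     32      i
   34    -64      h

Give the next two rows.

Column x1: differences are 3, 4, 5, … (increasing by 1 each time), so 1, 4, 8, 13, 19, 26, 34 → 43 → 53.
Column x2: -1, 2, -4, 8, -16, 32, -64 → 128 → -256 (×(-2) each step).
Column x3: letters move back 1 place in the alphabet; n, m, l, k, j, i, h → g → f.
So the next two rows are 43  128  g and 53  -256  f.

43  128  g; 53  -256  f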